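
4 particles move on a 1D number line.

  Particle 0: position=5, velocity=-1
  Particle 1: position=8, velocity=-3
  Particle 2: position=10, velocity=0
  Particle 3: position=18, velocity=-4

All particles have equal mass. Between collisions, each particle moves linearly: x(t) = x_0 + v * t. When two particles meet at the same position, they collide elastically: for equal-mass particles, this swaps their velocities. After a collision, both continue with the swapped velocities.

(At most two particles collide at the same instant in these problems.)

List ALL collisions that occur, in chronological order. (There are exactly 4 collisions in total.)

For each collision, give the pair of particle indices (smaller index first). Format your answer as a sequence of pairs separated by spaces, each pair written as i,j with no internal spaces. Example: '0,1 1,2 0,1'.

Collision at t=3/2: particles 0 and 1 swap velocities; positions: p0=7/2 p1=7/2 p2=10 p3=12; velocities now: v0=-3 v1=-1 v2=0 v3=-4
Collision at t=2: particles 2 and 3 swap velocities; positions: p0=2 p1=3 p2=10 p3=10; velocities now: v0=-3 v1=-1 v2=-4 v3=0
Collision at t=13/3: particles 1 and 2 swap velocities; positions: p0=-5 p1=2/3 p2=2/3 p3=10; velocities now: v0=-3 v1=-4 v2=-1 v3=0
Collision at t=10: particles 0 and 1 swap velocities; positions: p0=-22 p1=-22 p2=-5 p3=10; velocities now: v0=-4 v1=-3 v2=-1 v3=0

Answer: 0,1 2,3 1,2 0,1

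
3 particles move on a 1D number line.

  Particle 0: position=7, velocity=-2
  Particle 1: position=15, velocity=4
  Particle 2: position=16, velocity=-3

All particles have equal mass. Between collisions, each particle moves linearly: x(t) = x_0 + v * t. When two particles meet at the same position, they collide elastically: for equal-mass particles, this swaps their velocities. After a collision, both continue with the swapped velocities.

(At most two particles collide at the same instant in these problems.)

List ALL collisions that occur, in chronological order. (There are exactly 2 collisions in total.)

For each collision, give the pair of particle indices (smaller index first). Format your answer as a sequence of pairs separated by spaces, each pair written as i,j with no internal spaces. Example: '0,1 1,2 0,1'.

Answer: 1,2 0,1

Derivation:
Collision at t=1/7: particles 1 and 2 swap velocities; positions: p0=47/7 p1=109/7 p2=109/7; velocities now: v0=-2 v1=-3 v2=4
Collision at t=9: particles 0 and 1 swap velocities; positions: p0=-11 p1=-11 p2=51; velocities now: v0=-3 v1=-2 v2=4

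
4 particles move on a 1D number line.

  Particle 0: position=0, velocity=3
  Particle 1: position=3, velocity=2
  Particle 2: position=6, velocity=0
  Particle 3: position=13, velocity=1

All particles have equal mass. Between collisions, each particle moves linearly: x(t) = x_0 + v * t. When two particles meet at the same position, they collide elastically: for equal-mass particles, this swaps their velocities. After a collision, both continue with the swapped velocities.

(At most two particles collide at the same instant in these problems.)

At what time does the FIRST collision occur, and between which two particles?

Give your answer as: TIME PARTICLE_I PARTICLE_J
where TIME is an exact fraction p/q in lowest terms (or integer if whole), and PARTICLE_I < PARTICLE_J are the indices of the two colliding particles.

Answer: 3/2 1 2

Derivation:
Pair (0,1): pos 0,3 vel 3,2 -> gap=3, closing at 1/unit, collide at t=3
Pair (1,2): pos 3,6 vel 2,0 -> gap=3, closing at 2/unit, collide at t=3/2
Pair (2,3): pos 6,13 vel 0,1 -> not approaching (rel speed -1 <= 0)
Earliest collision: t=3/2 between 1 and 2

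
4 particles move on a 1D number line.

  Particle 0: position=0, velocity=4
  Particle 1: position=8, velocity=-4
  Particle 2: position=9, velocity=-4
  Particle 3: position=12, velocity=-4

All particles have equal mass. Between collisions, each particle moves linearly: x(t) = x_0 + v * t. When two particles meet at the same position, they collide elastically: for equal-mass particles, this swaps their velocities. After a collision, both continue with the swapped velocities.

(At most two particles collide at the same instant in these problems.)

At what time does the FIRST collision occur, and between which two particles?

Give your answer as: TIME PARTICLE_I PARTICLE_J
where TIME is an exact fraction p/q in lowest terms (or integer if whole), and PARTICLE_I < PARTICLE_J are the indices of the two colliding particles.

Pair (0,1): pos 0,8 vel 4,-4 -> gap=8, closing at 8/unit, collide at t=1
Pair (1,2): pos 8,9 vel -4,-4 -> not approaching (rel speed 0 <= 0)
Pair (2,3): pos 9,12 vel -4,-4 -> not approaching (rel speed 0 <= 0)
Earliest collision: t=1 between 0 and 1

Answer: 1 0 1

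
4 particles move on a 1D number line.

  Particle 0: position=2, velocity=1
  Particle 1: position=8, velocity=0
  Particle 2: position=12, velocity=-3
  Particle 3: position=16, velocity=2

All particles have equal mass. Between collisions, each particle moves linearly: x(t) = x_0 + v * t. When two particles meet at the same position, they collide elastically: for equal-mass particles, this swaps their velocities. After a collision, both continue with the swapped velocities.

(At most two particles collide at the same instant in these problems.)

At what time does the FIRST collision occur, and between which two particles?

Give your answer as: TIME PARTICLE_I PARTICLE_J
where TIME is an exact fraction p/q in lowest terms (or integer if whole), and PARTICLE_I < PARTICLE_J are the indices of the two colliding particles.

Pair (0,1): pos 2,8 vel 1,0 -> gap=6, closing at 1/unit, collide at t=6
Pair (1,2): pos 8,12 vel 0,-3 -> gap=4, closing at 3/unit, collide at t=4/3
Pair (2,3): pos 12,16 vel -3,2 -> not approaching (rel speed -5 <= 0)
Earliest collision: t=4/3 between 1 and 2

Answer: 4/3 1 2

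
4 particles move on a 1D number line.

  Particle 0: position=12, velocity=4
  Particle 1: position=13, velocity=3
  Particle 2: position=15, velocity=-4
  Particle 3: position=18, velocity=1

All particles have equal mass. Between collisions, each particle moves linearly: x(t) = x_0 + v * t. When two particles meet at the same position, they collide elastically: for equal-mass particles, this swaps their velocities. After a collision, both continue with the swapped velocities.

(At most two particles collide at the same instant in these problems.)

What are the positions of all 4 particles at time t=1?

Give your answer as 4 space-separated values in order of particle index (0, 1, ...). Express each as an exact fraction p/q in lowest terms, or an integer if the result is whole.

Answer: 11 16 16 19

Derivation:
Collision at t=2/7: particles 1 and 2 swap velocities; positions: p0=92/7 p1=97/7 p2=97/7 p3=128/7; velocities now: v0=4 v1=-4 v2=3 v3=1
Collision at t=3/8: particles 0 and 1 swap velocities; positions: p0=27/2 p1=27/2 p2=113/8 p3=147/8; velocities now: v0=-4 v1=4 v2=3 v3=1
Collision at t=1: particles 1 and 2 swap velocities; positions: p0=11 p1=16 p2=16 p3=19; velocities now: v0=-4 v1=3 v2=4 v3=1
Advance to t=1 (no further collisions before then); velocities: v0=-4 v1=3 v2=4 v3=1; positions = 11 16 16 19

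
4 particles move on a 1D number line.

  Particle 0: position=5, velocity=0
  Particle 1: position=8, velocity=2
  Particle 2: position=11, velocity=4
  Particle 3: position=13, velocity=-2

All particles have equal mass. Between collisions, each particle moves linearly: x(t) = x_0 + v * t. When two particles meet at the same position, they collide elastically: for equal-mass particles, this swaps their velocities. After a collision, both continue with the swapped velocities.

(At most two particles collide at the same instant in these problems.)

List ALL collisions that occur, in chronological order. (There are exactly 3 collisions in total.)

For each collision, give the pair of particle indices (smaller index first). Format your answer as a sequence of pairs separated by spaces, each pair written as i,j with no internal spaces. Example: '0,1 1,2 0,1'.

Answer: 2,3 1,2 0,1

Derivation:
Collision at t=1/3: particles 2 and 3 swap velocities; positions: p0=5 p1=26/3 p2=37/3 p3=37/3; velocities now: v0=0 v1=2 v2=-2 v3=4
Collision at t=5/4: particles 1 and 2 swap velocities; positions: p0=5 p1=21/2 p2=21/2 p3=16; velocities now: v0=0 v1=-2 v2=2 v3=4
Collision at t=4: particles 0 and 1 swap velocities; positions: p0=5 p1=5 p2=16 p3=27; velocities now: v0=-2 v1=0 v2=2 v3=4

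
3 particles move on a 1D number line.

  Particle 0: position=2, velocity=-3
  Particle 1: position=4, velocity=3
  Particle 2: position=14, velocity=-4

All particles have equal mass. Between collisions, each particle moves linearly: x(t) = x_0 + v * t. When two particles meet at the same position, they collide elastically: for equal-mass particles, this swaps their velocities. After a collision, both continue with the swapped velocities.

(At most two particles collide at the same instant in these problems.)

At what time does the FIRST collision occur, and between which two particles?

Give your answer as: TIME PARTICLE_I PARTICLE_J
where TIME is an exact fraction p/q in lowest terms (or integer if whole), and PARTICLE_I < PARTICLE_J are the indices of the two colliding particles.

Pair (0,1): pos 2,4 vel -3,3 -> not approaching (rel speed -6 <= 0)
Pair (1,2): pos 4,14 vel 3,-4 -> gap=10, closing at 7/unit, collide at t=10/7
Earliest collision: t=10/7 between 1 and 2

Answer: 10/7 1 2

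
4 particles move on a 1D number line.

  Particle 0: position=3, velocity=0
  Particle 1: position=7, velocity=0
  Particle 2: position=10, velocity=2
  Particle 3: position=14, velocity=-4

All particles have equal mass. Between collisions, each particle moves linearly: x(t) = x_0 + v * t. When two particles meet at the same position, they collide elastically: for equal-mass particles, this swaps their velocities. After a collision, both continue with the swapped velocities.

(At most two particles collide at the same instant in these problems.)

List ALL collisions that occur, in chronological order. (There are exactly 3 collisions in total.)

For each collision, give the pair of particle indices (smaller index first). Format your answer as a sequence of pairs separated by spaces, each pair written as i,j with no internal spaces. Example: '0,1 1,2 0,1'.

Answer: 2,3 1,2 0,1

Derivation:
Collision at t=2/3: particles 2 and 3 swap velocities; positions: p0=3 p1=7 p2=34/3 p3=34/3; velocities now: v0=0 v1=0 v2=-4 v3=2
Collision at t=7/4: particles 1 and 2 swap velocities; positions: p0=3 p1=7 p2=7 p3=27/2; velocities now: v0=0 v1=-4 v2=0 v3=2
Collision at t=11/4: particles 0 and 1 swap velocities; positions: p0=3 p1=3 p2=7 p3=31/2; velocities now: v0=-4 v1=0 v2=0 v3=2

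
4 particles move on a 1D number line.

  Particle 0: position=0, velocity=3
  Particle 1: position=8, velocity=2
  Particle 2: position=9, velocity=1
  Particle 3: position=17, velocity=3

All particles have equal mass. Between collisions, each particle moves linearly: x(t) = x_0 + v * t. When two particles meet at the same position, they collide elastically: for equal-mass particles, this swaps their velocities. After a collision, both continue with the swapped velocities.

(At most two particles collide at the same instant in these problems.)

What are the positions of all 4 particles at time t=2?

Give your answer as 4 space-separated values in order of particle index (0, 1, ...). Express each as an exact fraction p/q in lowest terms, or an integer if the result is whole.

Collision at t=1: particles 1 and 2 swap velocities; positions: p0=3 p1=10 p2=10 p3=20; velocities now: v0=3 v1=1 v2=2 v3=3
Advance to t=2 (no further collisions before then); velocities: v0=3 v1=1 v2=2 v3=3; positions = 6 11 12 23

Answer: 6 11 12 23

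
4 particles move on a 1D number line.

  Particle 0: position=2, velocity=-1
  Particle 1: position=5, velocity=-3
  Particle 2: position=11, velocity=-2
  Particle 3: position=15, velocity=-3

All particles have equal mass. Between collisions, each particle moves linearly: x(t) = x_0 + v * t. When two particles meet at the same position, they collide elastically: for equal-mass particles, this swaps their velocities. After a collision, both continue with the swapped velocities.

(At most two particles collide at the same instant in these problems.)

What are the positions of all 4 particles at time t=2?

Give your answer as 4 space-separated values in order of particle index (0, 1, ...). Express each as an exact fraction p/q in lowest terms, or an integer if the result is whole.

Answer: -1 0 7 9

Derivation:
Collision at t=3/2: particles 0 and 1 swap velocities; positions: p0=1/2 p1=1/2 p2=8 p3=21/2; velocities now: v0=-3 v1=-1 v2=-2 v3=-3
Advance to t=2 (no further collisions before then); velocities: v0=-3 v1=-1 v2=-2 v3=-3; positions = -1 0 7 9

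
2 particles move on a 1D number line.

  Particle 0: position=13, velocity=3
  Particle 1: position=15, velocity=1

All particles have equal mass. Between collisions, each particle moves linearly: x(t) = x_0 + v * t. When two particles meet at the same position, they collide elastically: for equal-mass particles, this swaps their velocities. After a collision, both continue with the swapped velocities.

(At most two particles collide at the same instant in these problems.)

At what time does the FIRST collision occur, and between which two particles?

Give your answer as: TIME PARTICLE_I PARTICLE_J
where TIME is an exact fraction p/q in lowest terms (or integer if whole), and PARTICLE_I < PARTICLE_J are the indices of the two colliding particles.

Answer: 1 0 1

Derivation:
Pair (0,1): pos 13,15 vel 3,1 -> gap=2, closing at 2/unit, collide at t=1
Earliest collision: t=1 between 0 and 1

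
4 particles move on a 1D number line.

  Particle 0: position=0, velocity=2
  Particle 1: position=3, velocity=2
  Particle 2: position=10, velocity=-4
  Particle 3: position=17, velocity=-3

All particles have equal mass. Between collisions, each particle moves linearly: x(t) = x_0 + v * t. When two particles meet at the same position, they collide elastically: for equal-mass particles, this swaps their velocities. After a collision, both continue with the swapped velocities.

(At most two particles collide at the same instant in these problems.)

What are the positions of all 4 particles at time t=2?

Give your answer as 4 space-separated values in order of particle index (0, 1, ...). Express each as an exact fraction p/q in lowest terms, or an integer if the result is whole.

Answer: 2 4 7 11

Derivation:
Collision at t=7/6: particles 1 and 2 swap velocities; positions: p0=7/3 p1=16/3 p2=16/3 p3=27/2; velocities now: v0=2 v1=-4 v2=2 v3=-3
Collision at t=5/3: particles 0 and 1 swap velocities; positions: p0=10/3 p1=10/3 p2=19/3 p3=12; velocities now: v0=-4 v1=2 v2=2 v3=-3
Advance to t=2 (no further collisions before then); velocities: v0=-4 v1=2 v2=2 v3=-3; positions = 2 4 7 11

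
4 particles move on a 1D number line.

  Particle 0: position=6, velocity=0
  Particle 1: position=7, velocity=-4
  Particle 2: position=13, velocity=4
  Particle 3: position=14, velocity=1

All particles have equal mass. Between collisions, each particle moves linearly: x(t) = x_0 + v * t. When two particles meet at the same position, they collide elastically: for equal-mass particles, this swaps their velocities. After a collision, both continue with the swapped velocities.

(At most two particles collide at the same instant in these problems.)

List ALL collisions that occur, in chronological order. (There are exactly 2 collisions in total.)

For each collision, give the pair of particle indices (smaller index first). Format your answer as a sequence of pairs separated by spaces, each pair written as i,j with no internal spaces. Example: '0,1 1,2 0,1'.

Answer: 0,1 2,3

Derivation:
Collision at t=1/4: particles 0 and 1 swap velocities; positions: p0=6 p1=6 p2=14 p3=57/4; velocities now: v0=-4 v1=0 v2=4 v3=1
Collision at t=1/3: particles 2 and 3 swap velocities; positions: p0=17/3 p1=6 p2=43/3 p3=43/3; velocities now: v0=-4 v1=0 v2=1 v3=4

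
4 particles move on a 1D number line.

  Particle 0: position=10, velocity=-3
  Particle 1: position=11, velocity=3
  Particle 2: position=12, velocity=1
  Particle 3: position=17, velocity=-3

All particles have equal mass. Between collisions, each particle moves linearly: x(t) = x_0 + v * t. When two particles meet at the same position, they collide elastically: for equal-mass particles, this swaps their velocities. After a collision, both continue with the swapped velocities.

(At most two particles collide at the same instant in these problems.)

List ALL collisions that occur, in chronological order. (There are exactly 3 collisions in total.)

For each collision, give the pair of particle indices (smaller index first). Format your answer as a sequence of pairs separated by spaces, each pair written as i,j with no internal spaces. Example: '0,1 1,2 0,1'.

Collision at t=1/2: particles 1 and 2 swap velocities; positions: p0=17/2 p1=25/2 p2=25/2 p3=31/2; velocities now: v0=-3 v1=1 v2=3 v3=-3
Collision at t=1: particles 2 and 3 swap velocities; positions: p0=7 p1=13 p2=14 p3=14; velocities now: v0=-3 v1=1 v2=-3 v3=3
Collision at t=5/4: particles 1 and 2 swap velocities; positions: p0=25/4 p1=53/4 p2=53/4 p3=59/4; velocities now: v0=-3 v1=-3 v2=1 v3=3

Answer: 1,2 2,3 1,2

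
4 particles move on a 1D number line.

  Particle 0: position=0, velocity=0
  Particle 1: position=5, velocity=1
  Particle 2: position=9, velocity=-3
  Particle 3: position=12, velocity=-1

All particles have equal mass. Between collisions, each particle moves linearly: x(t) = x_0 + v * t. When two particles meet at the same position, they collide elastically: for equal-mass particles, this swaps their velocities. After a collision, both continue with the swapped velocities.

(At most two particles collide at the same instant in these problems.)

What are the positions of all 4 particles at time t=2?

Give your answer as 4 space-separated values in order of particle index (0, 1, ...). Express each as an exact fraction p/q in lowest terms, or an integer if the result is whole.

Answer: 0 3 7 10

Derivation:
Collision at t=1: particles 1 and 2 swap velocities; positions: p0=0 p1=6 p2=6 p3=11; velocities now: v0=0 v1=-3 v2=1 v3=-1
Advance to t=2 (no further collisions before then); velocities: v0=0 v1=-3 v2=1 v3=-1; positions = 0 3 7 10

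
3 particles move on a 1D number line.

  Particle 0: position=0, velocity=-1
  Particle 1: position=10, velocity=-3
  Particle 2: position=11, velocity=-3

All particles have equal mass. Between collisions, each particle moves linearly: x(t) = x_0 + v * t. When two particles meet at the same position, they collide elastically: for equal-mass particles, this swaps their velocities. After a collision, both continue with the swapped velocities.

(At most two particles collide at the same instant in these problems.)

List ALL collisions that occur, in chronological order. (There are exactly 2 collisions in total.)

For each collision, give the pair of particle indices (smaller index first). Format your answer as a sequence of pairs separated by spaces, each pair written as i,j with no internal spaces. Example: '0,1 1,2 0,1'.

Collision at t=5: particles 0 and 1 swap velocities; positions: p0=-5 p1=-5 p2=-4; velocities now: v0=-3 v1=-1 v2=-3
Collision at t=11/2: particles 1 and 2 swap velocities; positions: p0=-13/2 p1=-11/2 p2=-11/2; velocities now: v0=-3 v1=-3 v2=-1

Answer: 0,1 1,2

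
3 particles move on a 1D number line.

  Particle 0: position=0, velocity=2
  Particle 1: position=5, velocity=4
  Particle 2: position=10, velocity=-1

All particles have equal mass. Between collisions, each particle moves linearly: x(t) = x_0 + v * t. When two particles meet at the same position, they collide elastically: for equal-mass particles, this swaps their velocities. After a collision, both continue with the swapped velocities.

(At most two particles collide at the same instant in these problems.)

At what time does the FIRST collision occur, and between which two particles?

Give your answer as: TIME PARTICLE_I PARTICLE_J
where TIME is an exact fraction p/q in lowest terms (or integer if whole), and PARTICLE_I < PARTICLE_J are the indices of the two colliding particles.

Pair (0,1): pos 0,5 vel 2,4 -> not approaching (rel speed -2 <= 0)
Pair (1,2): pos 5,10 vel 4,-1 -> gap=5, closing at 5/unit, collide at t=1
Earliest collision: t=1 between 1 and 2

Answer: 1 1 2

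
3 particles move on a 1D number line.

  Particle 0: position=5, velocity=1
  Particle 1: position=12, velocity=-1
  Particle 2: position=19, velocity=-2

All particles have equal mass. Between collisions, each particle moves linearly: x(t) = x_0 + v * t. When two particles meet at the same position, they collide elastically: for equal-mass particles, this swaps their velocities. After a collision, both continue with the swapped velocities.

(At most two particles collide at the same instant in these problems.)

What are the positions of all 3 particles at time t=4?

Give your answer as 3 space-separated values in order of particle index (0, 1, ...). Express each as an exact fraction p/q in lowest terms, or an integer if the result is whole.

Collision at t=7/2: particles 0 and 1 swap velocities; positions: p0=17/2 p1=17/2 p2=12; velocities now: v0=-1 v1=1 v2=-2
Advance to t=4 (no further collisions before then); velocities: v0=-1 v1=1 v2=-2; positions = 8 9 11

Answer: 8 9 11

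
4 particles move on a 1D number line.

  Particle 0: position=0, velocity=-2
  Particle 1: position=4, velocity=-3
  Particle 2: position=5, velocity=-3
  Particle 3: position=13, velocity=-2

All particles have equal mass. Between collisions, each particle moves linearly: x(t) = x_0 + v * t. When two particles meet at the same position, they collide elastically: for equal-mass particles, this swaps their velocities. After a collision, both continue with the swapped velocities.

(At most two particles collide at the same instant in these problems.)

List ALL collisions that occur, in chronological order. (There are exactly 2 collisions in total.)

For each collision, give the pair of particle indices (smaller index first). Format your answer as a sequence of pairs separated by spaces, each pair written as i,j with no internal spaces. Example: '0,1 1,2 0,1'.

Answer: 0,1 1,2

Derivation:
Collision at t=4: particles 0 and 1 swap velocities; positions: p0=-8 p1=-8 p2=-7 p3=5; velocities now: v0=-3 v1=-2 v2=-3 v3=-2
Collision at t=5: particles 1 and 2 swap velocities; positions: p0=-11 p1=-10 p2=-10 p3=3; velocities now: v0=-3 v1=-3 v2=-2 v3=-2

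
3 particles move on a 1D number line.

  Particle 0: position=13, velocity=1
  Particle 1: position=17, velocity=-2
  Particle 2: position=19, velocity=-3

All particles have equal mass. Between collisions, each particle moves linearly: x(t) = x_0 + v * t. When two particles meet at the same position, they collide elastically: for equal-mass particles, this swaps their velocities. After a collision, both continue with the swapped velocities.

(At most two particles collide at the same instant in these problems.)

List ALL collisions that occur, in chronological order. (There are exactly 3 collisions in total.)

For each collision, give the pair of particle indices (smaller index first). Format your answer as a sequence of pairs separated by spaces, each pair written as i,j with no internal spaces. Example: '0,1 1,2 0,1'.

Collision at t=4/3: particles 0 and 1 swap velocities; positions: p0=43/3 p1=43/3 p2=15; velocities now: v0=-2 v1=1 v2=-3
Collision at t=3/2: particles 1 and 2 swap velocities; positions: p0=14 p1=29/2 p2=29/2; velocities now: v0=-2 v1=-3 v2=1
Collision at t=2: particles 0 and 1 swap velocities; positions: p0=13 p1=13 p2=15; velocities now: v0=-3 v1=-2 v2=1

Answer: 0,1 1,2 0,1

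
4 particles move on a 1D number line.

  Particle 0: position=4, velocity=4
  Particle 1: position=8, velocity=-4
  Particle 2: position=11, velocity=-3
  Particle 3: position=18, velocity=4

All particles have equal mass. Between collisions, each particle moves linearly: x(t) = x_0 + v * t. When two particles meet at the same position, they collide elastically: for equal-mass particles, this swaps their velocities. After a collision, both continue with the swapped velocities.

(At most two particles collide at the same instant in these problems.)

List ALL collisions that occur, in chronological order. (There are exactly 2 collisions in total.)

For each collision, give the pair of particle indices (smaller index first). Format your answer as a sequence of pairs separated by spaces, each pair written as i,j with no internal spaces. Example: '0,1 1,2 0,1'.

Collision at t=1/2: particles 0 and 1 swap velocities; positions: p0=6 p1=6 p2=19/2 p3=20; velocities now: v0=-4 v1=4 v2=-3 v3=4
Collision at t=1: particles 1 and 2 swap velocities; positions: p0=4 p1=8 p2=8 p3=22; velocities now: v0=-4 v1=-3 v2=4 v3=4

Answer: 0,1 1,2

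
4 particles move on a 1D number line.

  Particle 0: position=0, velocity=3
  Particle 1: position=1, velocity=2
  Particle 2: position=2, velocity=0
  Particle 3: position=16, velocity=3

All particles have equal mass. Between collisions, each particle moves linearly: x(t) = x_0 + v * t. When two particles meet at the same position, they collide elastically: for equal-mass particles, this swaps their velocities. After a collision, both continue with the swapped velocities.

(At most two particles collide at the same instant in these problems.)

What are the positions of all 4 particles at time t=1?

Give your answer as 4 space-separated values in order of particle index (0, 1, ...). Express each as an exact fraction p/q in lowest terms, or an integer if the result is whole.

Answer: 2 3 3 19

Derivation:
Collision at t=1/2: particles 1 and 2 swap velocities; positions: p0=3/2 p1=2 p2=2 p3=35/2; velocities now: v0=3 v1=0 v2=2 v3=3
Collision at t=2/3: particles 0 and 1 swap velocities; positions: p0=2 p1=2 p2=7/3 p3=18; velocities now: v0=0 v1=3 v2=2 v3=3
Collision at t=1: particles 1 and 2 swap velocities; positions: p0=2 p1=3 p2=3 p3=19; velocities now: v0=0 v1=2 v2=3 v3=3
Advance to t=1 (no further collisions before then); velocities: v0=0 v1=2 v2=3 v3=3; positions = 2 3 3 19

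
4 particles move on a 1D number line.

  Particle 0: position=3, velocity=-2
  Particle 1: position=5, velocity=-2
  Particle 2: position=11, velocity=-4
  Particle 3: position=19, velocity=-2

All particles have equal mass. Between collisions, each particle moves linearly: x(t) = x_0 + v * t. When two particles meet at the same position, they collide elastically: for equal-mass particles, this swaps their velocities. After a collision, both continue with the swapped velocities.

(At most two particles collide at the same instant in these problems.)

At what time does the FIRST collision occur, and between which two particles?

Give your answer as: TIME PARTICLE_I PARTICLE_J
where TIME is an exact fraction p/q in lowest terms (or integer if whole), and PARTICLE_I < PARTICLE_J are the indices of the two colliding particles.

Answer: 3 1 2

Derivation:
Pair (0,1): pos 3,5 vel -2,-2 -> not approaching (rel speed 0 <= 0)
Pair (1,2): pos 5,11 vel -2,-4 -> gap=6, closing at 2/unit, collide at t=3
Pair (2,3): pos 11,19 vel -4,-2 -> not approaching (rel speed -2 <= 0)
Earliest collision: t=3 between 1 and 2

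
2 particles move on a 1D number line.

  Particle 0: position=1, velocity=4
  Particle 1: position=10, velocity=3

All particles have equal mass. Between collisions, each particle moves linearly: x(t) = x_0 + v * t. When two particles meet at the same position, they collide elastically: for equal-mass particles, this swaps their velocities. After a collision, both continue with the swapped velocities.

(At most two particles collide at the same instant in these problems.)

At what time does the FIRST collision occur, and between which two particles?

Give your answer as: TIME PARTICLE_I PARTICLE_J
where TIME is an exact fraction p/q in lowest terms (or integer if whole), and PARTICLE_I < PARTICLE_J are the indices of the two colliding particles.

Pair (0,1): pos 1,10 vel 4,3 -> gap=9, closing at 1/unit, collide at t=9
Earliest collision: t=9 between 0 and 1

Answer: 9 0 1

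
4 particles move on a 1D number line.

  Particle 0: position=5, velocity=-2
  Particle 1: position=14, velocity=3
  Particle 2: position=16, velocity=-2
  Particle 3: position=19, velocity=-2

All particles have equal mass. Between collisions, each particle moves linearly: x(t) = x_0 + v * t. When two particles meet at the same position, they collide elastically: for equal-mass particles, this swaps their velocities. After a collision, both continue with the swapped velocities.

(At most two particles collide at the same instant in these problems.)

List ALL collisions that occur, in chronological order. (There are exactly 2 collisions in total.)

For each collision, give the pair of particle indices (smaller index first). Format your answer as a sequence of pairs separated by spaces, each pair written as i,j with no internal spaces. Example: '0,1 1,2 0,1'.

Collision at t=2/5: particles 1 and 2 swap velocities; positions: p0=21/5 p1=76/5 p2=76/5 p3=91/5; velocities now: v0=-2 v1=-2 v2=3 v3=-2
Collision at t=1: particles 2 and 3 swap velocities; positions: p0=3 p1=14 p2=17 p3=17; velocities now: v0=-2 v1=-2 v2=-2 v3=3

Answer: 1,2 2,3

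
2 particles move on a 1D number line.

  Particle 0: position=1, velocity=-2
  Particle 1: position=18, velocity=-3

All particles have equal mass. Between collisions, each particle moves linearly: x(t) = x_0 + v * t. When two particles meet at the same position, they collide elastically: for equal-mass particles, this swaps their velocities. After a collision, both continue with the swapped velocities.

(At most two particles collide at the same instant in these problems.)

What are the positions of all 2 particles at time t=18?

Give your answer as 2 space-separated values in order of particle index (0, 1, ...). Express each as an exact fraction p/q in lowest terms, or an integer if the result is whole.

Collision at t=17: particles 0 and 1 swap velocities; positions: p0=-33 p1=-33; velocities now: v0=-3 v1=-2
Advance to t=18 (no further collisions before then); velocities: v0=-3 v1=-2; positions = -36 -35

Answer: -36 -35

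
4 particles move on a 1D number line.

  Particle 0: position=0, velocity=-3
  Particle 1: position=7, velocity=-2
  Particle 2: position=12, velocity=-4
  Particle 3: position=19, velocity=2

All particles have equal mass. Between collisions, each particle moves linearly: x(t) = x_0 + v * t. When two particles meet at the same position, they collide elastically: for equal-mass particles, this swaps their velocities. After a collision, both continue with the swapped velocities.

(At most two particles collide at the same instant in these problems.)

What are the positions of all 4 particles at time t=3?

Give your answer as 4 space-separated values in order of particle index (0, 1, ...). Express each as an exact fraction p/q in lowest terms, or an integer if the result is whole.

Answer: -9 0 1 25

Derivation:
Collision at t=5/2: particles 1 and 2 swap velocities; positions: p0=-15/2 p1=2 p2=2 p3=24; velocities now: v0=-3 v1=-4 v2=-2 v3=2
Advance to t=3 (no further collisions before then); velocities: v0=-3 v1=-4 v2=-2 v3=2; positions = -9 0 1 25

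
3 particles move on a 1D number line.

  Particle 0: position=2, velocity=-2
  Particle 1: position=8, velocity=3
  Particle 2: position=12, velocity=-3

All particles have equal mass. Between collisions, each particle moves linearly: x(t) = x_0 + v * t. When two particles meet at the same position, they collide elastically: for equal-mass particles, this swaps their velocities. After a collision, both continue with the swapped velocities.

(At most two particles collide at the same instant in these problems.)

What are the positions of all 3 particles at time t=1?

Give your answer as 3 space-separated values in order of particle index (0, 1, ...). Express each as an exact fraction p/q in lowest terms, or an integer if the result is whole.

Answer: 0 9 11

Derivation:
Collision at t=2/3: particles 1 and 2 swap velocities; positions: p0=2/3 p1=10 p2=10; velocities now: v0=-2 v1=-3 v2=3
Advance to t=1 (no further collisions before then); velocities: v0=-2 v1=-3 v2=3; positions = 0 9 11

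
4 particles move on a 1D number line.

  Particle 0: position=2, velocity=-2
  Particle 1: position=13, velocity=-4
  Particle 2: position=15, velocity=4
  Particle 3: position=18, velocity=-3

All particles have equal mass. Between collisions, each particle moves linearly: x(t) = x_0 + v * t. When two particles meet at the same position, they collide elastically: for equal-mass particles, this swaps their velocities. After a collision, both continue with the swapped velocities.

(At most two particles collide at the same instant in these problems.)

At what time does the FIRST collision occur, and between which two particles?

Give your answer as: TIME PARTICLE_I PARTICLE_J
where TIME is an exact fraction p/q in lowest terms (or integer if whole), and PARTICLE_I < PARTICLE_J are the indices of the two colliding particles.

Answer: 3/7 2 3

Derivation:
Pair (0,1): pos 2,13 vel -2,-4 -> gap=11, closing at 2/unit, collide at t=11/2
Pair (1,2): pos 13,15 vel -4,4 -> not approaching (rel speed -8 <= 0)
Pair (2,3): pos 15,18 vel 4,-3 -> gap=3, closing at 7/unit, collide at t=3/7
Earliest collision: t=3/7 between 2 and 3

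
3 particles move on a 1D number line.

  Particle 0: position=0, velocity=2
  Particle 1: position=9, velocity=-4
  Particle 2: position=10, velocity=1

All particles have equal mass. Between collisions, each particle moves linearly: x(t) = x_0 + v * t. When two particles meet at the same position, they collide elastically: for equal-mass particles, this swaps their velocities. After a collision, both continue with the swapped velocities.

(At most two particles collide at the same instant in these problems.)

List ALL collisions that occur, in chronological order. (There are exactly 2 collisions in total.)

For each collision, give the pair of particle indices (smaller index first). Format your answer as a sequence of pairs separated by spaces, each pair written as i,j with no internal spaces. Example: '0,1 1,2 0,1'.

Answer: 0,1 1,2

Derivation:
Collision at t=3/2: particles 0 and 1 swap velocities; positions: p0=3 p1=3 p2=23/2; velocities now: v0=-4 v1=2 v2=1
Collision at t=10: particles 1 and 2 swap velocities; positions: p0=-31 p1=20 p2=20; velocities now: v0=-4 v1=1 v2=2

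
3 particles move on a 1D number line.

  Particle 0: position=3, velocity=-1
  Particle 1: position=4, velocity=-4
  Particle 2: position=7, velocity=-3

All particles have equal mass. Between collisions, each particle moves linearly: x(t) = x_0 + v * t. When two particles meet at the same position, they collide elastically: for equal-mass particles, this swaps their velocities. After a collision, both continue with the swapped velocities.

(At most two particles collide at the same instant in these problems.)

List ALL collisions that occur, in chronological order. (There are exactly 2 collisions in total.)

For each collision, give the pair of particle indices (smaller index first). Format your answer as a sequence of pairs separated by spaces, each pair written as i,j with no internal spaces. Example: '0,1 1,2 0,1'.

Collision at t=1/3: particles 0 and 1 swap velocities; positions: p0=8/3 p1=8/3 p2=6; velocities now: v0=-4 v1=-1 v2=-3
Collision at t=2: particles 1 and 2 swap velocities; positions: p0=-4 p1=1 p2=1; velocities now: v0=-4 v1=-3 v2=-1

Answer: 0,1 1,2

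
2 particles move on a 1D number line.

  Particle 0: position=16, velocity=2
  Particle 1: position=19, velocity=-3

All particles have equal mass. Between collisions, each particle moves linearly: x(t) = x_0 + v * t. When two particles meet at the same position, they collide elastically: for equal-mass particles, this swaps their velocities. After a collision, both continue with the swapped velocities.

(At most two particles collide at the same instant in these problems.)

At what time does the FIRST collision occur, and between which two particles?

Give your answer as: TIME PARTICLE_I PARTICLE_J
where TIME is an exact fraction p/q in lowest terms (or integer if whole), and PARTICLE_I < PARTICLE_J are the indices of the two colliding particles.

Pair (0,1): pos 16,19 vel 2,-3 -> gap=3, closing at 5/unit, collide at t=3/5
Earliest collision: t=3/5 between 0 and 1

Answer: 3/5 0 1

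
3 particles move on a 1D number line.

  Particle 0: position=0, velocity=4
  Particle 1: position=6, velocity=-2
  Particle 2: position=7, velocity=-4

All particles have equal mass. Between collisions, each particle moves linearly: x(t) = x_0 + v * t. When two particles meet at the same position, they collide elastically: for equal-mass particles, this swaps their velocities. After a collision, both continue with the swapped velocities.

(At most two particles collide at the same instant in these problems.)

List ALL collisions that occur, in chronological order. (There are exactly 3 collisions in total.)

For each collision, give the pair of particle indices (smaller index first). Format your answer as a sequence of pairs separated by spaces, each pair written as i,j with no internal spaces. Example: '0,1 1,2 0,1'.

Answer: 1,2 0,1 1,2

Derivation:
Collision at t=1/2: particles 1 and 2 swap velocities; positions: p0=2 p1=5 p2=5; velocities now: v0=4 v1=-4 v2=-2
Collision at t=7/8: particles 0 and 1 swap velocities; positions: p0=7/2 p1=7/2 p2=17/4; velocities now: v0=-4 v1=4 v2=-2
Collision at t=1: particles 1 and 2 swap velocities; positions: p0=3 p1=4 p2=4; velocities now: v0=-4 v1=-2 v2=4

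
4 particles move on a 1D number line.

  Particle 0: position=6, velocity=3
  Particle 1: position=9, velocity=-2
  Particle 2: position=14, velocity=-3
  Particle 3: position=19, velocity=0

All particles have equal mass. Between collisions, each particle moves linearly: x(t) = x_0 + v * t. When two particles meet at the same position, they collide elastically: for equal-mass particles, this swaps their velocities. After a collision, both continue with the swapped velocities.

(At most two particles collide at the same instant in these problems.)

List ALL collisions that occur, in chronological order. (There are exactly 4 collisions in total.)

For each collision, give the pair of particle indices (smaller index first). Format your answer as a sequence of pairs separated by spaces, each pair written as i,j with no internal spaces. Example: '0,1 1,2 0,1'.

Answer: 0,1 1,2 2,3 0,1

Derivation:
Collision at t=3/5: particles 0 and 1 swap velocities; positions: p0=39/5 p1=39/5 p2=61/5 p3=19; velocities now: v0=-2 v1=3 v2=-3 v3=0
Collision at t=4/3: particles 1 and 2 swap velocities; positions: p0=19/3 p1=10 p2=10 p3=19; velocities now: v0=-2 v1=-3 v2=3 v3=0
Collision at t=13/3: particles 2 and 3 swap velocities; positions: p0=1/3 p1=1 p2=19 p3=19; velocities now: v0=-2 v1=-3 v2=0 v3=3
Collision at t=5: particles 0 and 1 swap velocities; positions: p0=-1 p1=-1 p2=19 p3=21; velocities now: v0=-3 v1=-2 v2=0 v3=3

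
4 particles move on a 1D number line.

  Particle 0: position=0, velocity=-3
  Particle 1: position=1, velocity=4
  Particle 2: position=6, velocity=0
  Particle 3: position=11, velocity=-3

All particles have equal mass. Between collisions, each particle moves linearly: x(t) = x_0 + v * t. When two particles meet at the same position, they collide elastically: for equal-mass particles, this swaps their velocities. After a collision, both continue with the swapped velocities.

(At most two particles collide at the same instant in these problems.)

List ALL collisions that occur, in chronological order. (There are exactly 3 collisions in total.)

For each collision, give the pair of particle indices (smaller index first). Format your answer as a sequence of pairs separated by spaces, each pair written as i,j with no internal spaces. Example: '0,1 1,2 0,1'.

Collision at t=5/4: particles 1 and 2 swap velocities; positions: p0=-15/4 p1=6 p2=6 p3=29/4; velocities now: v0=-3 v1=0 v2=4 v3=-3
Collision at t=10/7: particles 2 and 3 swap velocities; positions: p0=-30/7 p1=6 p2=47/7 p3=47/7; velocities now: v0=-3 v1=0 v2=-3 v3=4
Collision at t=5/3: particles 1 and 2 swap velocities; positions: p0=-5 p1=6 p2=6 p3=23/3; velocities now: v0=-3 v1=-3 v2=0 v3=4

Answer: 1,2 2,3 1,2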